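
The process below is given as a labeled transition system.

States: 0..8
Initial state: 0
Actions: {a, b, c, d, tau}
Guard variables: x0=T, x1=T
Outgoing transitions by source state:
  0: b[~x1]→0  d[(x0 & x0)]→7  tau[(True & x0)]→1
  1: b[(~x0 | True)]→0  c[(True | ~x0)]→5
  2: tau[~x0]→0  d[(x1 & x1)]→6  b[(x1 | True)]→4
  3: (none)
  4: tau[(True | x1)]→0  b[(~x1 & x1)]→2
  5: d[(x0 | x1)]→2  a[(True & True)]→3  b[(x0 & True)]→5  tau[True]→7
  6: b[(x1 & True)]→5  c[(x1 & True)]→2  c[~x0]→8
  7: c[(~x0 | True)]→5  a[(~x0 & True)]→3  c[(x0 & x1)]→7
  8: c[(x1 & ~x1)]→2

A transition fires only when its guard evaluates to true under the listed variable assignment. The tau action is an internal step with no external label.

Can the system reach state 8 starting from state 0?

15 transition(s) survive guard evaluation.
L0 = {0}
L1 = {1,7}  cumulative {0,1,7}
L2 = {5}  cumulative {0,1,5,7}
L3 = {2,3}  cumulative {0,1,2,3,5,7}
L4 = {4,6}  cumulative {0,1,2,3,4,5,6,7}
Reachable = {0,1,2,3,4,5,6,7}

Answer: UNREACHABLE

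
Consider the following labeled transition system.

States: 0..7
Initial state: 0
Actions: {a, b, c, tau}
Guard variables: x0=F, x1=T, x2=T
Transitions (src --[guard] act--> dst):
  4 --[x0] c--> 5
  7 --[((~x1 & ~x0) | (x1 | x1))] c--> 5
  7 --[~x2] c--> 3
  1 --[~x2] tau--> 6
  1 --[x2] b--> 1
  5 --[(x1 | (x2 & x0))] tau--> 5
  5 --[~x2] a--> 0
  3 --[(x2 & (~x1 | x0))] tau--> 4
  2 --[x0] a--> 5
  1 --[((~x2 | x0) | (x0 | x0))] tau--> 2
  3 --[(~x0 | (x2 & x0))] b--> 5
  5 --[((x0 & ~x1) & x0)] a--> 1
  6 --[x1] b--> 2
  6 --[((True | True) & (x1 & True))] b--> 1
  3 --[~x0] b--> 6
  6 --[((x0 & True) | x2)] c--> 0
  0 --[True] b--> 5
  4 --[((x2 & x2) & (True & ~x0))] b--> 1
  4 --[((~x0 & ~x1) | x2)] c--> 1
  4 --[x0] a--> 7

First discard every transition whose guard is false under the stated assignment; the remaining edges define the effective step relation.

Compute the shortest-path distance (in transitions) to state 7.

Answer: UNREACHABLE

Analysis:
Layered search for 7:
  Layer 0: {0}
  Layer 1: {5}
7 never appears.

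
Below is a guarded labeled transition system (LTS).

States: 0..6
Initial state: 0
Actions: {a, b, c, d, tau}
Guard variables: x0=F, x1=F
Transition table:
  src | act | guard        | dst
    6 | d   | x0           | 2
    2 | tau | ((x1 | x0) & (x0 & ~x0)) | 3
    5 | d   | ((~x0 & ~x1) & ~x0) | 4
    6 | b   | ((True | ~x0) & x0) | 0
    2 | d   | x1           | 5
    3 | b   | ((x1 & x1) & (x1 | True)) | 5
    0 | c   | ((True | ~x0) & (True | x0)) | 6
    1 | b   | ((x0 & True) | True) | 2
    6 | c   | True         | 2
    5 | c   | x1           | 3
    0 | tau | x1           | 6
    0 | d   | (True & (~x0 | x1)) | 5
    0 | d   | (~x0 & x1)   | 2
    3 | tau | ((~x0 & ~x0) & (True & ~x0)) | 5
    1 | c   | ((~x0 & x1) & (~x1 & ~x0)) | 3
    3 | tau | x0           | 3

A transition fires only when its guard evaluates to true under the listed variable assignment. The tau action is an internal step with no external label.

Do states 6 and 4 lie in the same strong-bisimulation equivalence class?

Answer: NOT BISIMILAR

Trace:
Bisimulation quotient by refinement:
  P[0] = {{0,1,2,3,4,5,6}}
  P[1] = {{0},{1},{2,4},{3},{5},{6}}
stable after 2 split(s): 6 block(s)
6∈{6}, 4∈{2,4}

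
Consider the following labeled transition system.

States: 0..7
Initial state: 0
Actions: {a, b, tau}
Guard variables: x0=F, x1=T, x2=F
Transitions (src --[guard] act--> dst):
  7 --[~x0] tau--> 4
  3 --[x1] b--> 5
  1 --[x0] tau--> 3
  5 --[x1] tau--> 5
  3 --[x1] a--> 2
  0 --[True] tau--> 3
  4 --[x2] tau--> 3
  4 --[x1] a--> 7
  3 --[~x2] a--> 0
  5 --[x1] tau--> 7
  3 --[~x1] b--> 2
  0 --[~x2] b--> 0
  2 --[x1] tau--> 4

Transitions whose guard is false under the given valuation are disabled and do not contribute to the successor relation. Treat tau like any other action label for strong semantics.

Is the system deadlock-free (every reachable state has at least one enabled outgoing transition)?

Reach set: {0,2,3,4,5,7}
  0: b→0  tau→3  [2 out]
  2: tau→4  [1 out]
  3: a→0  a→2  b→5  [3 out]
  4: a→7  [1 out]
  5: tau→5  tau→7  [2 out]
  7: tau→4  [1 out]

Answer: DEADLOCK-FREE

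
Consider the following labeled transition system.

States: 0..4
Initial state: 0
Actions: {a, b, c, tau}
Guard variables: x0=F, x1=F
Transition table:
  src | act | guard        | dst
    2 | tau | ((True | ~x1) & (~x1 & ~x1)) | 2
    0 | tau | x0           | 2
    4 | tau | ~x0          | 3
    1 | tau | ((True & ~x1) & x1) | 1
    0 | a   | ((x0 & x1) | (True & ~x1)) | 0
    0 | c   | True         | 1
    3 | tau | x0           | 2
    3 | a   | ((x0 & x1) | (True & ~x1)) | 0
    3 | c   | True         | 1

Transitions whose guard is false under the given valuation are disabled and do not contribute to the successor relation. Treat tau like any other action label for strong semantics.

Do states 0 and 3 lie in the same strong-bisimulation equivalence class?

Compute ~ classes (split until stable):
  π0 = {{0,1,2,3,4}}
  π1 = {{0,3},{1},{2,4}}
  π2 = {{0,3},{1},{2},{4}}
4 equivalence class(es) (converged in 3)
[0]={0,3}  [3]={0,3}

Answer: BISIMILAR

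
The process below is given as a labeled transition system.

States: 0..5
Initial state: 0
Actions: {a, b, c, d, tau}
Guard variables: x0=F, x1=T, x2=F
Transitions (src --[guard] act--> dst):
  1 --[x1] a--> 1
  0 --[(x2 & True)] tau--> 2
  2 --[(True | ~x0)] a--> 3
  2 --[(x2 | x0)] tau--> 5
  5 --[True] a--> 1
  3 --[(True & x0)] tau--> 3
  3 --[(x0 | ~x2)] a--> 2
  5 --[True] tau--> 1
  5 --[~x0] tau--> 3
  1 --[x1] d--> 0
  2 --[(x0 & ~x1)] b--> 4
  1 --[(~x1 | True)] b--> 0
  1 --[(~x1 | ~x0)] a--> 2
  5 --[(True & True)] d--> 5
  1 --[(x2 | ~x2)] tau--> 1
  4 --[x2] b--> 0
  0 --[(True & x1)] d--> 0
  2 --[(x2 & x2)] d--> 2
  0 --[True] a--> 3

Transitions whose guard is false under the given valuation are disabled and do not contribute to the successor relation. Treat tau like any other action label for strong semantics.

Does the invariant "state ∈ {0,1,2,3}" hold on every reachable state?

Safe = {0,1,2,3}
Reachable = {0,2,3}
  0: ✓
  2: ✓
  3: ✓

Answer: INVARIANT HOLDS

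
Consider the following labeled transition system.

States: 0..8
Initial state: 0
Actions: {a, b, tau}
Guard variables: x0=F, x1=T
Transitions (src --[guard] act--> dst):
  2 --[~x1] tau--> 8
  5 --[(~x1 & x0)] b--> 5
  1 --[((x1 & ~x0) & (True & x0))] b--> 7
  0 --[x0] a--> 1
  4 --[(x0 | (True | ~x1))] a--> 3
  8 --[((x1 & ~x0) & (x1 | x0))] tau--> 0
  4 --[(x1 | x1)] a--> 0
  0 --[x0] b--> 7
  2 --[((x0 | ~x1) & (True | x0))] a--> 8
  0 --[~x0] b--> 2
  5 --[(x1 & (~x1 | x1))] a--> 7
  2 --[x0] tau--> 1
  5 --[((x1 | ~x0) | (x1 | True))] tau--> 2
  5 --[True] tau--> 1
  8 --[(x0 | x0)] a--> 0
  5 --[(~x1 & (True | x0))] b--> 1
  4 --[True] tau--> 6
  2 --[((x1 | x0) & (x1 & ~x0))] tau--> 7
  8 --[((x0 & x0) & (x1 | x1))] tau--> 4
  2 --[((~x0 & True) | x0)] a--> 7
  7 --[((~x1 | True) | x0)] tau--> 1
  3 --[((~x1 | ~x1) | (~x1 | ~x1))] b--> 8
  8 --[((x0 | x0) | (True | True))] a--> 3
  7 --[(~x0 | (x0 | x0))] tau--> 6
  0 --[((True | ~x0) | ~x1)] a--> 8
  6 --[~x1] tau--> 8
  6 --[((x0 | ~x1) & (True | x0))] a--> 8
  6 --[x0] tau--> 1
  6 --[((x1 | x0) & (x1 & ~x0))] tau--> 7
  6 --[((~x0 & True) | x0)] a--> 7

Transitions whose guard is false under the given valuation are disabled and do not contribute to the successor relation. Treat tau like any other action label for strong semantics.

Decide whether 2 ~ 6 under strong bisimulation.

Answer: BISIMILAR

Trace:
Refine partition for ~:
  π0 = {{0,1,2,3,4,5,6,7,8}}
  π1 = {{0},{1,3},{2,4,5,6,8},{7}}
  π2 = {{0},{1,3},{2,6},{4},{5},{7},{8}}
Fixed point at round 3; 7 class(es).
[2]={2,6}  [6]={2,6}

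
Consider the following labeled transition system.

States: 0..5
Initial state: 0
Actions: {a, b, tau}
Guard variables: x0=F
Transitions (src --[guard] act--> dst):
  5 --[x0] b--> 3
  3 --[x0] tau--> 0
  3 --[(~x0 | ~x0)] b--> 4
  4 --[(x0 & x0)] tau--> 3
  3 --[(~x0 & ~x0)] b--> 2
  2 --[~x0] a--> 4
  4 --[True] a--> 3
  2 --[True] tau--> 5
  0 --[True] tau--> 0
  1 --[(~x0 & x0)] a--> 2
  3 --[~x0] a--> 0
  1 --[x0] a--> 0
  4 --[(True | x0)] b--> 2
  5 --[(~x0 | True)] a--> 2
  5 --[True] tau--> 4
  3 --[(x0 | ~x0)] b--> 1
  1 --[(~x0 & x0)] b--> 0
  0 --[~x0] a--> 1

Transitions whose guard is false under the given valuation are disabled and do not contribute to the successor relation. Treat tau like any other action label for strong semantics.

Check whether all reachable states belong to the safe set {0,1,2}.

Answer: INVARIANT HOLDS

Analysis:
Inv-set: {0,1,2}
Reach set: {0,1}
  0: ✓
  1: ✓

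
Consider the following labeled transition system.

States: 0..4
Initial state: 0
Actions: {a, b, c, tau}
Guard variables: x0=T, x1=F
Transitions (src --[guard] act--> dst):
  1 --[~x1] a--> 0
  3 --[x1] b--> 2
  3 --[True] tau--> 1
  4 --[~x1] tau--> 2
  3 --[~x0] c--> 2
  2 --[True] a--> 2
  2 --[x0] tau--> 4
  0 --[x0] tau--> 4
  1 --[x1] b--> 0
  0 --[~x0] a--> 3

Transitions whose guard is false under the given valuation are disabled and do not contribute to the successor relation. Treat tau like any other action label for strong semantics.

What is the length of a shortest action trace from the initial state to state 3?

Layered search for 3:
  L0 = {0}
  L1 = {4}
  L2 = {2}
3 never appears.

Answer: UNREACHABLE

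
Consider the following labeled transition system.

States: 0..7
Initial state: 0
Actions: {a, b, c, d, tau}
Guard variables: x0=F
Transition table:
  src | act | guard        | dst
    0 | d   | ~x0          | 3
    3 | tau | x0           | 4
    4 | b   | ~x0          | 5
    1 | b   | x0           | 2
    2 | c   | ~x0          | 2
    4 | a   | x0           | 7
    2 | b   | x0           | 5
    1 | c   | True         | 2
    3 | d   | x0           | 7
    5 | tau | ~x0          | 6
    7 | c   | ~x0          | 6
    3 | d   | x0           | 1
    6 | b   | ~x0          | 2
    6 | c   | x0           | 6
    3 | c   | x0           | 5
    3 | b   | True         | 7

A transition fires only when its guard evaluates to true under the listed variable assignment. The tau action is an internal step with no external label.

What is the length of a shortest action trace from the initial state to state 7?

Breadth-first toward 7:
  L0 = {0}
  L1 = {3}
  L2 = {7}
depth(7)=2, e.g. d·b

Answer: 2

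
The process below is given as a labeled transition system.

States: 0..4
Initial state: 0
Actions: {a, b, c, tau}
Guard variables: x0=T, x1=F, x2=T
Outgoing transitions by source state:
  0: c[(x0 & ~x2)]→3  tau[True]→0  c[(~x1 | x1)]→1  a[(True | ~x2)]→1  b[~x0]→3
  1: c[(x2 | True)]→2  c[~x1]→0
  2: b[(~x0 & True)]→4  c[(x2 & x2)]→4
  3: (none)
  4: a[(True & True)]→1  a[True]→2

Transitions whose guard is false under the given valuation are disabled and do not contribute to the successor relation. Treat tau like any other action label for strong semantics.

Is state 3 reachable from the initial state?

Guard filter leaves 8 enabled edge(s).
Layer 0: {0}
Layer 1: {1}  cumulative {0,1}
Layer 2: {2}  cumulative {0,1,2}
Layer 3: {4}  cumulative {0,1,2,4}
Reachable = {0,1,2,4}

Answer: UNREACHABLE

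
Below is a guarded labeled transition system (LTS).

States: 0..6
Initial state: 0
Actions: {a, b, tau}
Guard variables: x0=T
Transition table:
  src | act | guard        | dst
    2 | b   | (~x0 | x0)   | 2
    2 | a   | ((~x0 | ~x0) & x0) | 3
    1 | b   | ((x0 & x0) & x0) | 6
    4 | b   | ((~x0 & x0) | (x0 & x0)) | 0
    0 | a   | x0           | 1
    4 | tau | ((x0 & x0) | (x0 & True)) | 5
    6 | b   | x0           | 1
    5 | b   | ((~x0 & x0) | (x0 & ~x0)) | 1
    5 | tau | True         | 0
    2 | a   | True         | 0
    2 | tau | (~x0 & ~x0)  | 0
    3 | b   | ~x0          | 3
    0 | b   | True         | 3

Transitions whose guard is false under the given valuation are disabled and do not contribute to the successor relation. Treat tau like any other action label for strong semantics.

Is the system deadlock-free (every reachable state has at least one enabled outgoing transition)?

Answer: DEADLOCK at state 3

Analysis:
R = {0,1,3,6}
  0: a→1  b→3  [2 exit(s)]
  1: b→6  [1 exit(s)]
  3: ∅  [no exit]
  6: b→1  [1 exit(s)]
witness 3: b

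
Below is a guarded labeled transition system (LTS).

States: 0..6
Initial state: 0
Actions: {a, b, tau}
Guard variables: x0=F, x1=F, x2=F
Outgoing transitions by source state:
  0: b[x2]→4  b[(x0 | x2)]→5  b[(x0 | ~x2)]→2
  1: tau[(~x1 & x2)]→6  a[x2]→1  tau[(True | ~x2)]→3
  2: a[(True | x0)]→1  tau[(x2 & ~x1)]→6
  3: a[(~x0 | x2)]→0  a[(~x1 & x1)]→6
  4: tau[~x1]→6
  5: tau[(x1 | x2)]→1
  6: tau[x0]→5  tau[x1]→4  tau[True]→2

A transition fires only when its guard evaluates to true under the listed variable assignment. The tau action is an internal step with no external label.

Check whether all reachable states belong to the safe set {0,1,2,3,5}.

Allowed set {0,1,2,3,5}
Reach set: {0,1,2,3}
  0: ok
  1: ok
  2: ok
  3: ok

Answer: INVARIANT HOLDS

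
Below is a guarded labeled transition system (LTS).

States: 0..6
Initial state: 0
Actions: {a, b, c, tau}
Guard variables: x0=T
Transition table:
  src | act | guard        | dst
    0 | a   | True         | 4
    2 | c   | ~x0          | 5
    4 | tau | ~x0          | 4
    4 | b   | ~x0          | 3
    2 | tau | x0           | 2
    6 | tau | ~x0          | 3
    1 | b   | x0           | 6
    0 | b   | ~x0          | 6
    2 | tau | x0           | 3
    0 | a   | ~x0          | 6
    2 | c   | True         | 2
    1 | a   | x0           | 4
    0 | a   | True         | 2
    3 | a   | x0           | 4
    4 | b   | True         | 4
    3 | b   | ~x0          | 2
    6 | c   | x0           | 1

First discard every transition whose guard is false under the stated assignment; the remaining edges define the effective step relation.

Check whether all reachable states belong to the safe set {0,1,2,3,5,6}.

Answer: INVARIANT VIOLATED at state 4

Trace:
Inv-set: {0,1,2,3,5,6}
Reach set: {0,2,3,4}
  0: ok
  2: ok
  3: ok
  4: ✗ unsafe
witness against invariant: a → 4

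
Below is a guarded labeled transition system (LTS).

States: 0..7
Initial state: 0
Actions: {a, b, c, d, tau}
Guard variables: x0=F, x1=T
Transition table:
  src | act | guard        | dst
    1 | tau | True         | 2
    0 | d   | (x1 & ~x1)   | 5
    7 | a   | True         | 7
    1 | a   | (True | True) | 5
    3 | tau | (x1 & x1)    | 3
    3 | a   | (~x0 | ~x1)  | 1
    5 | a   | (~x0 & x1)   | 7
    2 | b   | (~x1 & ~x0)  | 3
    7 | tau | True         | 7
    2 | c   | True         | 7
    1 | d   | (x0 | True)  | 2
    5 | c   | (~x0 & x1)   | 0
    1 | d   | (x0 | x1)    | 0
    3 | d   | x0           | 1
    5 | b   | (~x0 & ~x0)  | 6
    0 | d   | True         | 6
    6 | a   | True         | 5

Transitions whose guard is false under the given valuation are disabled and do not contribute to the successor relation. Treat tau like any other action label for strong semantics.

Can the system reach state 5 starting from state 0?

Answer: REACHABLE

Trace:
14 transition(s) survive guard evaluation.
depth 0: {0}
depth 1: {6}  now seen {0,6}
depth 2: {5}  now seen {0,5,6}
depth 3: {7}  now seen {0,5,6,7}
Reachable = {0,5,6,7}
trace reaching 5: d·a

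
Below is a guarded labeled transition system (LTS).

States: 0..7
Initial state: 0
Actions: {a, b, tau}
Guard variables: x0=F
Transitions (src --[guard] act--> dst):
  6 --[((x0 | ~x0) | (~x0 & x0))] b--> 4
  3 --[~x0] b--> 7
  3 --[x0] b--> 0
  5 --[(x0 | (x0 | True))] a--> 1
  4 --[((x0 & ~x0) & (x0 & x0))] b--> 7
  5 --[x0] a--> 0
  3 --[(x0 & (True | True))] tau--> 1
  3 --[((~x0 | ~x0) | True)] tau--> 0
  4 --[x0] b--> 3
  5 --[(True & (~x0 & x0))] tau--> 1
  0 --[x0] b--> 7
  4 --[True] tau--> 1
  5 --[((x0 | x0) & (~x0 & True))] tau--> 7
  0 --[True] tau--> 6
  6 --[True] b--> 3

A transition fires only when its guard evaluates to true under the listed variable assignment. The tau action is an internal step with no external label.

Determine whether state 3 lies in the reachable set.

7 transition(s) survive guard evaluation.
L0 = {0}
L1 = {6}  now seen {0,6}
L2 = {3,4}  now seen {0,3,4,6}
L3 = {1,7}  now seen {0,1,3,4,6,7}
Reachable = {0,1,3,4,6,7}
trace reaching 3: tau·b

Answer: REACHABLE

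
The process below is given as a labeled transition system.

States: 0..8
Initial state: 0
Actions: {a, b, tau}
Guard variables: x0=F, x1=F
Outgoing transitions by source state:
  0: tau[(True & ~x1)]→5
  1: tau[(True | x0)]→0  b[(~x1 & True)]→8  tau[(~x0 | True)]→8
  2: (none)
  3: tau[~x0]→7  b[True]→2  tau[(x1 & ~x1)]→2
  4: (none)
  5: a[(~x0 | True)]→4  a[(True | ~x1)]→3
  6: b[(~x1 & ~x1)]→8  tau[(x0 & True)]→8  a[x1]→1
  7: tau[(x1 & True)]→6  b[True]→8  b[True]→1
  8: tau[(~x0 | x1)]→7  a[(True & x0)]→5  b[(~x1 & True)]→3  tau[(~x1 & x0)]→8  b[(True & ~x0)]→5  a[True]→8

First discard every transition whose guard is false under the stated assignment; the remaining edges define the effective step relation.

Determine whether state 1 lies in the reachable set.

Guard filter leaves 15 enabled edge(s).
Layer 0: {0}
Layer 1: {5}  total {0,5}
Layer 2: {3,4}  total {0,3,4,5}
Layer 3: {2,7}  total {0,2,3,4,5,7}
Layer 4: {1,8}  total {0,1,2,3,4,5,7,8}
R = {0,1,2,3,4,5,7,8}
Path to 1: tau·a·tau·b

Answer: REACHABLE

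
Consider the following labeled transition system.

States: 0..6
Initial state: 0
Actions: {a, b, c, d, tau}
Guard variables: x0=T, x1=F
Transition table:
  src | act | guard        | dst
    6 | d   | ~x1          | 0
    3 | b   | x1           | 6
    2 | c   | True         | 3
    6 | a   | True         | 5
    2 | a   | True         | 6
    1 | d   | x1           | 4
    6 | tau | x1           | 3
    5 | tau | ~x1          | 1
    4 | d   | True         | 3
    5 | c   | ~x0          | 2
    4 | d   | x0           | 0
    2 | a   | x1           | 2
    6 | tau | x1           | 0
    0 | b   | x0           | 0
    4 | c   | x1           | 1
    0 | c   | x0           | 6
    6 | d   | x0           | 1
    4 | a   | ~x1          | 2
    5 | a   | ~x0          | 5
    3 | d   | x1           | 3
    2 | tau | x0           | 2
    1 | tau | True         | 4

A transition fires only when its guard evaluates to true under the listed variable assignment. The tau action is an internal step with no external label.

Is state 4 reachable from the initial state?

Guard filter leaves 13 enabled edge(s).
L0 = {0}
L1 = {6}  now seen {0,6}
L2 = {1,5}  now seen {0,1,5,6}
L3 = {4}  now seen {0,1,4,5,6}
L4 = {2,3}  now seen {0,1,2,3,4,5,6}
R = {0,1,2,3,4,5,6}
Path to 4: c·d·tau

Answer: REACHABLE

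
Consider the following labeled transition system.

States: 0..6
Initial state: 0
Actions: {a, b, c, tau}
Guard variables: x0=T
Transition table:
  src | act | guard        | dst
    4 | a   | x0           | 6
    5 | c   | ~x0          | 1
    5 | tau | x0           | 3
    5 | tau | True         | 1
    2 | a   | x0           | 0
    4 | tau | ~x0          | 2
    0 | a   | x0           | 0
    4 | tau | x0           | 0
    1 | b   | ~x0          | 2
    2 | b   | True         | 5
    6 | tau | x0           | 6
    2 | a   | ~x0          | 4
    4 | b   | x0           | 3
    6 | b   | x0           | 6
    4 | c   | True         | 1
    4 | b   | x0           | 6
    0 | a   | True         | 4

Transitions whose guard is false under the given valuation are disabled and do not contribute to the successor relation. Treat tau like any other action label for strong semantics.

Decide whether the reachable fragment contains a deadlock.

R = {0,1,3,4,6}
  0: a→0  a→4  [deg 2]
  1: ∅  [STUCK]
  3: ∅  [STUCK]
  4: a→6  b→3  b→6  c→1  tau→0  [deg 5]
  6: b→6  tau→6  [deg 2]
witness 1: a·c

Answer: DEADLOCK at state 1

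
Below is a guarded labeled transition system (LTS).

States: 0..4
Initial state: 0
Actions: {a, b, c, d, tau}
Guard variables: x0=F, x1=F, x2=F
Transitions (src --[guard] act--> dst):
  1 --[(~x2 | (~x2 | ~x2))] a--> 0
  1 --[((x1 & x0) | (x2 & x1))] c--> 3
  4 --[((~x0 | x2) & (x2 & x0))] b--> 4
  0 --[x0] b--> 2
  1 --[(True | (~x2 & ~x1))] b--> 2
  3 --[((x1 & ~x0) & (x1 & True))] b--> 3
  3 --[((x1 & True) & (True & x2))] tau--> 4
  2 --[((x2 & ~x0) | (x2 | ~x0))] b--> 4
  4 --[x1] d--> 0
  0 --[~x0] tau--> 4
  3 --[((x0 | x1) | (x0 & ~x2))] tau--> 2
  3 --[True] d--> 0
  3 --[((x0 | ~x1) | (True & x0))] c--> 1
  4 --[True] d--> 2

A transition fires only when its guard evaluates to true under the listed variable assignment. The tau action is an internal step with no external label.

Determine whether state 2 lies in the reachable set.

7 transition(s) survive guard evaluation.
Layer 0: {0}
Layer 1: {4}  cumulative {0,4}
Layer 2: {2}  cumulative {0,2,4}
Reachable = {0,2,4}
trace reaching 2: tau·d

Answer: REACHABLE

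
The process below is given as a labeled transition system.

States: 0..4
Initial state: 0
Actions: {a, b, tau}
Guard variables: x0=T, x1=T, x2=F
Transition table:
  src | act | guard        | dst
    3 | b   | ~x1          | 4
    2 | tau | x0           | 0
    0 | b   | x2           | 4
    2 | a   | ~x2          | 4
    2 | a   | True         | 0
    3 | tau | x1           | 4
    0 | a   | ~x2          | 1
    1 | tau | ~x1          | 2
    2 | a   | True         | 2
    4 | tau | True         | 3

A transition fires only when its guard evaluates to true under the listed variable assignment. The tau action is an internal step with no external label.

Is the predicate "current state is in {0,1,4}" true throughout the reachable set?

Answer: INVARIANT HOLDS

Trace:
Safe = {0,1,4}
Reach set: {0,1}
  0: ok
  1: ok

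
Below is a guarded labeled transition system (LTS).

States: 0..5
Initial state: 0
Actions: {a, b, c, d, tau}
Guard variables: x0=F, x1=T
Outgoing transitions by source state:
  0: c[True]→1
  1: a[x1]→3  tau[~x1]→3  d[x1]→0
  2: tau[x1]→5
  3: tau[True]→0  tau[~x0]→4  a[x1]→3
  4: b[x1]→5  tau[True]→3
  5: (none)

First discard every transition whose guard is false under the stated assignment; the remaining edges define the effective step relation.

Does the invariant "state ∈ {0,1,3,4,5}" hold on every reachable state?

Allowed set {0,1,3,4,5}
Reach set: {0,1,3,4,5}
  0: safe
  1: safe
  3: safe
  4: safe
  5: safe

Answer: INVARIANT HOLDS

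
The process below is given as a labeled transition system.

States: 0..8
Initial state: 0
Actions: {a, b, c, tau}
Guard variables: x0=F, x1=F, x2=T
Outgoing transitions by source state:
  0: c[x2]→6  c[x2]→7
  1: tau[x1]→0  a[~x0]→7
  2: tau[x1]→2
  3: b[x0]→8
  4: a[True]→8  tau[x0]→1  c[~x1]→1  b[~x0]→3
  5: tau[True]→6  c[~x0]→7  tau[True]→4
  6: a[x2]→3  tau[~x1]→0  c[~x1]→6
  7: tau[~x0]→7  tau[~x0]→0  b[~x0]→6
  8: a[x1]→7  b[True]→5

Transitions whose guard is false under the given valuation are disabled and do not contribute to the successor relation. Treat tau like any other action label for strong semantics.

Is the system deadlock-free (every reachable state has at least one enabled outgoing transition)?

Reachable = {0,3,6,7}
  0: c→6  c→7  [2 out]
  3: ∅  [deadlock]
  6: a→3  c→6  tau→0  [3 out]
  7: b→6  tau→0  tau→7  [3 out]
witness 3: c·a

Answer: DEADLOCK at state 3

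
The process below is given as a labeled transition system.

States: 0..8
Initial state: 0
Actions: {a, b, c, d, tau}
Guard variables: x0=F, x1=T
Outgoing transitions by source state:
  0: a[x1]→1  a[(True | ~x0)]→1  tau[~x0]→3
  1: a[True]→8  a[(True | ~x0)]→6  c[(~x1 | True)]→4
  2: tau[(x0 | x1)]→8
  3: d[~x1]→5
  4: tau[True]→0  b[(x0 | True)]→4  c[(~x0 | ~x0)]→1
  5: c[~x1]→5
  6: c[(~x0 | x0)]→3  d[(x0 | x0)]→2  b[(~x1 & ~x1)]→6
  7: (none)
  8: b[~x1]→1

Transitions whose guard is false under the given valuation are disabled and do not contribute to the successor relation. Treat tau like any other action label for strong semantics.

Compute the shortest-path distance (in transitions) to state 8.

Answer: 2

Working:
BFS to 8:
  depth 0: {0}
  depth 1: {1,3}
  depth 2: {4,6,8}
8 enters at depth 2; path a·a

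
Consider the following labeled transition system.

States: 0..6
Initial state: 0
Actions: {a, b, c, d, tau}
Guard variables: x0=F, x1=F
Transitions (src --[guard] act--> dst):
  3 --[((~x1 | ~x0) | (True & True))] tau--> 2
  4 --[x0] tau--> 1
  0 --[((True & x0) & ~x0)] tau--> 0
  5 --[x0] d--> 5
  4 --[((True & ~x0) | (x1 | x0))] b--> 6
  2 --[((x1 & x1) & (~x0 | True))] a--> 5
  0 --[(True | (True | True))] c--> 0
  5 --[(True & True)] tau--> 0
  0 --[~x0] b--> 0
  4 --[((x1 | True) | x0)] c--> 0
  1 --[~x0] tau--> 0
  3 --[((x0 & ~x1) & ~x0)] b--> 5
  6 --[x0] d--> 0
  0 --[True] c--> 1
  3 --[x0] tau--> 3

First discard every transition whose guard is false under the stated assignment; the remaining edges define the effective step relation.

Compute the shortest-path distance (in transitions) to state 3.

Breadth-first toward 3:
  L0 = {0}
  L1 = {1}
3 never appears.

Answer: UNREACHABLE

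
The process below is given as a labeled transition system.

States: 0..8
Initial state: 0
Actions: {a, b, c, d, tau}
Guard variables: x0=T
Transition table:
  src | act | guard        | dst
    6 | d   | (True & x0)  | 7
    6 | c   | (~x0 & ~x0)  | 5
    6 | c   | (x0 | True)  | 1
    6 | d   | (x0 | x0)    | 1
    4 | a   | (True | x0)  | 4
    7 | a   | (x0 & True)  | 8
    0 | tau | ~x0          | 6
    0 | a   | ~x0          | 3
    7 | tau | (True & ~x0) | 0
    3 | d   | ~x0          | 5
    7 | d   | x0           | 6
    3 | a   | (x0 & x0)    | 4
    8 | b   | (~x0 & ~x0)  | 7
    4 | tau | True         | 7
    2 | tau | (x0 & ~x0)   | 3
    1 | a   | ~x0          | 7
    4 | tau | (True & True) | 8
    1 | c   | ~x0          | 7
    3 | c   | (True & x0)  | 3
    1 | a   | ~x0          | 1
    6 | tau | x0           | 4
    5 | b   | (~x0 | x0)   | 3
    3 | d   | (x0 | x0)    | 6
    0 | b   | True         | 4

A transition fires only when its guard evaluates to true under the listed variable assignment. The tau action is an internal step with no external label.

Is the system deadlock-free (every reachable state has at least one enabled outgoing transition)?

Answer: DEADLOCK at state 1

Trace:
R = {0,1,4,6,7,8}
  0: b→4  [deg 1]
  1: ∅  [no exit]
  4: a→4  tau→7  tau→8  [deg 3]
  6: c→1  d→1  d→7  tau→4  [deg 4]
  7: a→8  d→6  [deg 2]
  8: ∅  [no exit]
witness 1: b·tau·d·d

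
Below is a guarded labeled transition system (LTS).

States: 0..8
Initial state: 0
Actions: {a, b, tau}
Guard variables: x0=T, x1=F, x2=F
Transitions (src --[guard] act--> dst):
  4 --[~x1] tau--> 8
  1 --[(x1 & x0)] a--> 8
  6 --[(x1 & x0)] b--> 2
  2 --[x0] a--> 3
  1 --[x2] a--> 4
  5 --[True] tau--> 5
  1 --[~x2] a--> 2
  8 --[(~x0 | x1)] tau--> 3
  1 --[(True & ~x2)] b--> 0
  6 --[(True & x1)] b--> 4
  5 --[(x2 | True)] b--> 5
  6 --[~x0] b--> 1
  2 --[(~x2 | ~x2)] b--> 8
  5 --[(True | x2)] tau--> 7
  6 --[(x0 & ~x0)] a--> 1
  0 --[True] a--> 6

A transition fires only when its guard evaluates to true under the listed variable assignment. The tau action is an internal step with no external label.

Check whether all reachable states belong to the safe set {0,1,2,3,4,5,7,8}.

Inv-set: {0,1,2,3,4,5,7,8}
R = {0,6}
  0: ok
  6: ✗ unsafe
reach 6 via a — violates

Answer: INVARIANT VIOLATED at state 6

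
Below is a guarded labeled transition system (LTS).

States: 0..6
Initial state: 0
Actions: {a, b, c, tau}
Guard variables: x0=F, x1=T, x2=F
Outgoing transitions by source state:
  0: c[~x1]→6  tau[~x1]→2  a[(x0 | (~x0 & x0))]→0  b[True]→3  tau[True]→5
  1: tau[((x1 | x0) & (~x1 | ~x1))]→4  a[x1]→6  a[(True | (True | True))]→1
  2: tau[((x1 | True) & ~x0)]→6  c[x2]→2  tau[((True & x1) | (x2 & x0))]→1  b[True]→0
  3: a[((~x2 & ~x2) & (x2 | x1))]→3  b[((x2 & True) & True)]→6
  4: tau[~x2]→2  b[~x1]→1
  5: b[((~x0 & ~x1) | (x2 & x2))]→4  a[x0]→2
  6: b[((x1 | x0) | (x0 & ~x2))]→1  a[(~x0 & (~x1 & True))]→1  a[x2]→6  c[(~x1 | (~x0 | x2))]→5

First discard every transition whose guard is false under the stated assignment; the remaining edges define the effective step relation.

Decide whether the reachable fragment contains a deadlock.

Answer: DEADLOCK at state 5

Working:
Reach set: {0,3,5}
  0: b→3  tau→5  [2 out]
  3: a→3  [1 out]
  5: ∅  [deadlock]
witness 5: tau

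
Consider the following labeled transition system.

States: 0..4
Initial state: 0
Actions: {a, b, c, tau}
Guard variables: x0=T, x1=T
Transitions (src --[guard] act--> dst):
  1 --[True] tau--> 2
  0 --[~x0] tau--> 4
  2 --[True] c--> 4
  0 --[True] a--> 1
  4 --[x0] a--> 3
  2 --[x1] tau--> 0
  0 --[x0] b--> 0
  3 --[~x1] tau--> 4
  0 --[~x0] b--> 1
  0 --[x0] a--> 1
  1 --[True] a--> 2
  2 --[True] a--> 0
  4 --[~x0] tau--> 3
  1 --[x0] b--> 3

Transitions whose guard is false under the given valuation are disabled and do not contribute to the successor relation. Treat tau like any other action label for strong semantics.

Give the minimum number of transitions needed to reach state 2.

Answer: 2

Working:
BFS to 2:
  Layer 0: {0}
  Layer 1: {1}
  Layer 2: {2,3}
depth(2)=2, e.g. a·a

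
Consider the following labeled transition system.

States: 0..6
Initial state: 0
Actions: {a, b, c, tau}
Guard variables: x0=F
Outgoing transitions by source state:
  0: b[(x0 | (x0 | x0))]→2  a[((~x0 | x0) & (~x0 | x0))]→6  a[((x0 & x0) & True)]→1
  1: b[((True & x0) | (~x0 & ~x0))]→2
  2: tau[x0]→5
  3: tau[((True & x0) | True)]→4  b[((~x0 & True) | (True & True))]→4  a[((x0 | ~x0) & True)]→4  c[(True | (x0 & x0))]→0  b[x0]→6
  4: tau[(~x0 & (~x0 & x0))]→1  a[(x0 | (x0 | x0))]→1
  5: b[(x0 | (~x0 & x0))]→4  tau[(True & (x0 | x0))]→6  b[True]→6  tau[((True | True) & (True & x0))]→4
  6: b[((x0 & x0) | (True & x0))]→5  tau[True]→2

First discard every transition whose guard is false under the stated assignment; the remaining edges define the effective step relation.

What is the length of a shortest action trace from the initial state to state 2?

Answer: 2

Analysis:
Breadth-first toward 2:
  depth 0: {0}
  depth 1: {6}
  depth 2: {2}
first hit 2 at d=2 via a·tau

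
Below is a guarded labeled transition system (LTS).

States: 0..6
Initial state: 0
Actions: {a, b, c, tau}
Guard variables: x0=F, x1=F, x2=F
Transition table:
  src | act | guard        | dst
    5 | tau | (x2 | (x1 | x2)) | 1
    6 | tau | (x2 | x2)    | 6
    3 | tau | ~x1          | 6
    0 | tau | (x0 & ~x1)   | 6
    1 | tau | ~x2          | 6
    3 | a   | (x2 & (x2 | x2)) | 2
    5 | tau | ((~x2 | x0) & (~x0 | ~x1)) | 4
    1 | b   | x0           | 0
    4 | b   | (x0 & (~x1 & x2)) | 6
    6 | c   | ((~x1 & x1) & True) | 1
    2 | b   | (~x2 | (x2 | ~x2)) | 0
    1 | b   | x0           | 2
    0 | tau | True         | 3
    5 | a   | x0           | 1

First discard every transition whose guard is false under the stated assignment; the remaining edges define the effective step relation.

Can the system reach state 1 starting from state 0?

Answer: UNREACHABLE

Working:
After dropping false guards: 5 live edges.
L0 = {0}
L1 = {3}  total {0,3}
L2 = {6}  total {0,3,6}
Reachable = {0,3,6}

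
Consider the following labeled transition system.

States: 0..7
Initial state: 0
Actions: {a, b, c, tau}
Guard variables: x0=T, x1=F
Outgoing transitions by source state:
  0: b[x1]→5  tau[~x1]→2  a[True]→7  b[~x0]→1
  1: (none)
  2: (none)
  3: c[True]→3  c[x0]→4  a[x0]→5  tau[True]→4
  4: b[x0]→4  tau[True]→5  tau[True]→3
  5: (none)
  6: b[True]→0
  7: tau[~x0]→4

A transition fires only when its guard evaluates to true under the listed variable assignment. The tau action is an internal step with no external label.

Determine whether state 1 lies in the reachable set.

Answer: UNREACHABLE

Working:
After dropping false guards: 10 live edges.
depth 0: {0}
depth 1: {2,7}  now seen {0,2,7}
R = {0,2,7}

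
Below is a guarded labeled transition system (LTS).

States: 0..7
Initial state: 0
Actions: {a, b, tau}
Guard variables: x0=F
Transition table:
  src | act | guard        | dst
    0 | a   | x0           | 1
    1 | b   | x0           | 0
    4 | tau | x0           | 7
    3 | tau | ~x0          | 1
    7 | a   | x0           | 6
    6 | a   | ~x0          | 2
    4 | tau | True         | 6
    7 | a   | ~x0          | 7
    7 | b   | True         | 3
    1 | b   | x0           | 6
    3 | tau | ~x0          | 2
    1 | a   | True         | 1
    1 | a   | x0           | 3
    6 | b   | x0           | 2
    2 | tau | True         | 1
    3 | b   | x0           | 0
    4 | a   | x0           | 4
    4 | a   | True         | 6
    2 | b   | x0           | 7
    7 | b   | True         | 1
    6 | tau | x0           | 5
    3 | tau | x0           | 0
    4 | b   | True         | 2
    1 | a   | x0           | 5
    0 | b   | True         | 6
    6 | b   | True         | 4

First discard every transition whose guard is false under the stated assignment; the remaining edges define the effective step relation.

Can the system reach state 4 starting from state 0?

13 transition(s) survive guard evaluation.
Layer 0: {0}
Layer 1: {6}  now seen {0,6}
Layer 2: {2,4}  now seen {0,2,4,6}
Layer 3: {1}  now seen {0,1,2,4,6}
R = {0,1,2,4,6}
trace reaching 4: b·b

Answer: REACHABLE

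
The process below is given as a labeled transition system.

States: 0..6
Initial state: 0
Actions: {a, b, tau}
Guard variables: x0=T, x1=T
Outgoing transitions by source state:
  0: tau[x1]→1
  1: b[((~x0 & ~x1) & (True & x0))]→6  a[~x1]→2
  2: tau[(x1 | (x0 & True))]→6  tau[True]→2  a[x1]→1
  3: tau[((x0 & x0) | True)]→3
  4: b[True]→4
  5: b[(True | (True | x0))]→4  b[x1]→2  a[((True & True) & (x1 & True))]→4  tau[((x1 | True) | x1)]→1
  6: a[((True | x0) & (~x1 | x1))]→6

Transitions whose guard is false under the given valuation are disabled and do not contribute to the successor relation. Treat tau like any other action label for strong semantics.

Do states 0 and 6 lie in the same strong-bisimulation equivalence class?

Answer: NOT BISIMILAR

Working:
Compute ~ classes (split until stable):
  round 0: {{0,1,2,3,4,5,6}}
  round 1: {{0,3},{1},{2},{4},{5},{6}}
  round 2: {{0},{1},{2},{3},{4},{5},{6}}
7 equivalence class(es) (converged in 3)
class of 0: {0}; class of 6: {6}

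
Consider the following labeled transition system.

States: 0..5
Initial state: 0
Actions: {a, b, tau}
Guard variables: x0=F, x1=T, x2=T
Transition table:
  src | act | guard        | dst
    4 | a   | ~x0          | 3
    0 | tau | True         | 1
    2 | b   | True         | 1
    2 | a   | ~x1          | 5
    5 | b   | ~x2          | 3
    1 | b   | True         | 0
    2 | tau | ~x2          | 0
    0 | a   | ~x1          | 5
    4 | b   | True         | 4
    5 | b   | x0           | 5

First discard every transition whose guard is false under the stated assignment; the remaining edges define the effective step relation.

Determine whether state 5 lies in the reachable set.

Answer: UNREACHABLE

Working:
5 transition(s) survive guard evaluation.
depth 0: {0}
depth 1: {1}  now seen {0,1}
R = {0,1}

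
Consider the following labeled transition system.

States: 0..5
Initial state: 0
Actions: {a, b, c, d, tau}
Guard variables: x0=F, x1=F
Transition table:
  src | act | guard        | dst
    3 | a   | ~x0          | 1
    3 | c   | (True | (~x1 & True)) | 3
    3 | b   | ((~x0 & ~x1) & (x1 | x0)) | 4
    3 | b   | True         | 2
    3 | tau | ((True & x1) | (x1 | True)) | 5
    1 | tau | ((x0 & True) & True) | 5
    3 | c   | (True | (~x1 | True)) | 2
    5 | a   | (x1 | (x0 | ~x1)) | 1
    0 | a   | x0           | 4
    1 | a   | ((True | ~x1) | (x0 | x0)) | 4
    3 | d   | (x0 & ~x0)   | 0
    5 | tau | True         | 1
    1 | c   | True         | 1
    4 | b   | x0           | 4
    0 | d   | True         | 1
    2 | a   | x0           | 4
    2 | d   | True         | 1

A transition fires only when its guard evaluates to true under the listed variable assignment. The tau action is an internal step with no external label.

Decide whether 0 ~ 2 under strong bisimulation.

Answer: BISIMILAR

Trace:
Bisimulation quotient by refinement:
  π0 = {{0,1,2,3,4,5}}
  π1 = {{0,2},{1},{3},{4},{5}}
Fixed point at round 2; 5 class(es).
[0]={0,2}  [2]={0,2}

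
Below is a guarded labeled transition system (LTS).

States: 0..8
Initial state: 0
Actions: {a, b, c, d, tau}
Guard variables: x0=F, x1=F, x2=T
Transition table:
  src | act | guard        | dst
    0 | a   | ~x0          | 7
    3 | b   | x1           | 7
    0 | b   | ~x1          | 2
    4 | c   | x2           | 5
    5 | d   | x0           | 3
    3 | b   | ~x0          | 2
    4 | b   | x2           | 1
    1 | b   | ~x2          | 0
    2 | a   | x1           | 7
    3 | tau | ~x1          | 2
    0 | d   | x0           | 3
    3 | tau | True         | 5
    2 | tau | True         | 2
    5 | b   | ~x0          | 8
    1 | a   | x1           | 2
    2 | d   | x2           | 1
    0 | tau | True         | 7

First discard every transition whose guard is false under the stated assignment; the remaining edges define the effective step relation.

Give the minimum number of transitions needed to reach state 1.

Answer: 2

Trace:
Breadth-first toward 1:
  Layer 0: {0}
  Layer 1: {2,7}
  Layer 2: {1}
1 enters at depth 2; path b·d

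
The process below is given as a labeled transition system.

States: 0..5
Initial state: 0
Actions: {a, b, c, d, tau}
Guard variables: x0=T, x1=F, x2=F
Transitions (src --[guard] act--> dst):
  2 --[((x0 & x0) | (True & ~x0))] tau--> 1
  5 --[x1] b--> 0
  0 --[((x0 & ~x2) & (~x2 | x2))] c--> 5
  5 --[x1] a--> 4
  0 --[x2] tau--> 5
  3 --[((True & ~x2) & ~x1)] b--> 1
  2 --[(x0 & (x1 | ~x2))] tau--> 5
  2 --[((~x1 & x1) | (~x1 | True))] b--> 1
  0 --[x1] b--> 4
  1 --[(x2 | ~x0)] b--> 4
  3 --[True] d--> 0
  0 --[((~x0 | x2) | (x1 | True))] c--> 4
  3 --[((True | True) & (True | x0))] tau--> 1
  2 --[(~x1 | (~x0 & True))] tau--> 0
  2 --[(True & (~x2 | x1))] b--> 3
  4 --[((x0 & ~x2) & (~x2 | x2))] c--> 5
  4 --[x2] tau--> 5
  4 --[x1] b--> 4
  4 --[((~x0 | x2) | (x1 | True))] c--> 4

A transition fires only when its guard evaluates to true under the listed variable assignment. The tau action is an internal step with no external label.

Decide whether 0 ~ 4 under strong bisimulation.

Refine partition for ~:
  π0 = {{0,1,2,3,4,5}}
  π1 = {{0,4},{1,5},{2},{3}}
stable after 2 split(s): 4 block(s)
[0]={0,4}  [4]={0,4}

Answer: BISIMILAR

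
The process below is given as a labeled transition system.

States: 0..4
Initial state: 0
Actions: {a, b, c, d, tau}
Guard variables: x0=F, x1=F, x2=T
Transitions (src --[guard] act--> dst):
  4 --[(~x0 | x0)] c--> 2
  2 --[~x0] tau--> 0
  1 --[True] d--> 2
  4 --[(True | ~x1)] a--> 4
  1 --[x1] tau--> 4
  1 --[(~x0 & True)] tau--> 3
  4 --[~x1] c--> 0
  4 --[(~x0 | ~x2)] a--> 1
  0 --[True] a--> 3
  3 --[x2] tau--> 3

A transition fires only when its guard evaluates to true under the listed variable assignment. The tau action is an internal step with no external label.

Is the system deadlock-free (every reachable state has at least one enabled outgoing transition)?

Reachable = {0,3}
  0: a→3  [1 out]
  3: tau→3  [1 out]

Answer: DEADLOCK-FREE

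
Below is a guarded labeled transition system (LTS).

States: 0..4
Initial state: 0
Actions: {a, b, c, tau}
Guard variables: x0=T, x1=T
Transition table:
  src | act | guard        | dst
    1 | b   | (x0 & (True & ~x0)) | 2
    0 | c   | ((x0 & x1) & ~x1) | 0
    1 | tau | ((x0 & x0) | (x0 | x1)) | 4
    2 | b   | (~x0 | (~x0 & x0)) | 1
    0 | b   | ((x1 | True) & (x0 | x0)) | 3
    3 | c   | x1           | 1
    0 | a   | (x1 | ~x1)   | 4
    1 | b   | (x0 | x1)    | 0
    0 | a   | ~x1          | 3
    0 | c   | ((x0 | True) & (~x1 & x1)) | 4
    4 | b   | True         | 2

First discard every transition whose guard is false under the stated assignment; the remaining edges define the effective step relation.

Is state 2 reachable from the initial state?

Answer: REACHABLE

Trace:
Guard filter leaves 6 enabled edge(s).
Layer 0: {0}
Layer 1: {3,4}  now seen {0,3,4}
Layer 2: {1,2}  now seen {0,1,2,3,4}
Reachable = {0,1,2,3,4}
trace reaching 2: a·b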